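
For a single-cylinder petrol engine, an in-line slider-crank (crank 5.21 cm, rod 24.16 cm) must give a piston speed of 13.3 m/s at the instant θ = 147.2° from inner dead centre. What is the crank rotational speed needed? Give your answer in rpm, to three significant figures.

5500

For an in-line slider-crank, |v_piston| = rω|sinθ|·[1 + r cosθ/√(L² − r² sin²θ)].
With r = 0.0521 m, L = 0.2416 m, θ = 147.2°: the bracketed kinematic factor |dx/dθ| = 0.023072 m.
ω = v/|dx/dθ| = 13.3/0.023072 = 576.46 rad/s.
N = 60ω/(2π) = 5504.8 rpm.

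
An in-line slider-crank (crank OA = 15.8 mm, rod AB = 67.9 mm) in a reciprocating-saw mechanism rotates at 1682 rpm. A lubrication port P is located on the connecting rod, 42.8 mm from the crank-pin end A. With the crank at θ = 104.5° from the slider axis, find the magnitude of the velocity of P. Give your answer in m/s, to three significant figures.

ω = 176.1 rad/s.  Crank-pin speed |V_A| = rω = 2.783 m/s, perpendicular to OA.
Rod angle: sinφ = −(r/L) sinθ ⇒ φ = -13.020°; ω_rod = −rω cosθ/√(L²−r²sin²θ) = +10.533 rad/s.
V_P = V_A + ω_rod × AP, with AP = 0.0428 m along the rod.
Components: V_Px = −rω sinθ − a·ω_rod·sinφ = -2.5928 m/s;  V_Py = rω cosθ + a·ω_rod·cosφ = -0.25758 m/s.
|V_P| = √(V_Px² + V_Py²) = 2.6055 m/s.

2.61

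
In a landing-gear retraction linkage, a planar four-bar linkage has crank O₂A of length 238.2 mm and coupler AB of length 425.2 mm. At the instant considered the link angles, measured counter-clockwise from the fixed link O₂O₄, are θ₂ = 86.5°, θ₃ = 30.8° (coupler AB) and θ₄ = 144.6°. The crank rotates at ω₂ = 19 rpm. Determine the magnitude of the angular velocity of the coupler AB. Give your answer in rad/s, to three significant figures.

ω₂ = 1.99 rad/s (from 19 rpm).
Differentiating the loop-closure r₂e^{iθ₂}+r₃e^{iθ₃}=r₁+r₄e^{iθ₄} gives r₂ω₂e^{iθ₂}+r₃ω₃e^{iθ₃}=r₄ω₄e^{iθ₄}.
Eliminating the other unknown: ω₃ = r₂ω₂ sin(θ₄−θ₂) / [r₃ sin(θ₃−θ₄)].
Numerator sine = +0.84897; denominator sine = -0.91496.
Result = 0.2382·1.99·(+0.84897) / (0.4252·(-0.91496)) = -1.0342 rad/s; magnitude 1.0342 rad/s.

1.03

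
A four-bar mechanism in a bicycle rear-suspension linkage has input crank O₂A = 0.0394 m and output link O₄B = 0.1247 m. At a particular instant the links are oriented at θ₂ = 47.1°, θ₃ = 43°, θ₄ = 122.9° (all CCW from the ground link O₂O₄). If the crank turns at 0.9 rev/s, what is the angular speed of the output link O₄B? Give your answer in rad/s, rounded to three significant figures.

0.130

ω₂ = 5.655 rad/s (from 0.9 rev/s).
Differentiating the loop-closure r₂e^{iθ₂}+r₃e^{iθ₃}=r₁+r₄e^{iθ₄} gives r₂ω₂e^{iθ₂}+r₃ω₃e^{iθ₃}=r₄ω₄e^{iθ₄}.
Eliminating the other unknown: ω₄ = r₂ω₂ sin(θ₂−θ₃) / [r₄ sin(θ₄−θ₃)].
Numerator sine = +0.07150; denominator sine = +0.98450.
Result = 0.0394·5.655·(+0.07150) / (0.1247·(+0.98450)) = +0.12976 rad/s; magnitude 0.12976 rad/s.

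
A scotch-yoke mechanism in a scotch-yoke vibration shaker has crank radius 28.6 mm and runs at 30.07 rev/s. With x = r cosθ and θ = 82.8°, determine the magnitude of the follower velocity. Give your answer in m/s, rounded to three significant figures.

5.36

ω = 188.9 rad/s (from 30.07 rev/s).
x = r cosθ ⇒ ẋ = −rω sinθ.
|v| = rω|sinθ| = 0.0286·188.9·|sin 82.8°| = 5.3609 m/s.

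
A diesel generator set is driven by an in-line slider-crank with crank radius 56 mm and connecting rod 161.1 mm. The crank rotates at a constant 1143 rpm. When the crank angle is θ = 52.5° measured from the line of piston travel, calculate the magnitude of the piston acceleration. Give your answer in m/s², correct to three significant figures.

422

ω = 2π·1143/60 = 119.7 rad/s
x(θ) = r cosθ + √(L² − r² sin²θ); with ω constant, a = ω²·d²x/dθ².
d²x/dθ² = −r cosθ − r²(cos2θ)/√u − r⁴ sin²2θ/(4u^{3/2}),  u = L² − r² sin²θ = 0.0239794 m².
Substituting r = 0.056 m, L = 0.1611 m, θ = 52.5°: d²x/dθ² = -0.029467 m.
a = ω²·d²x/dθ² = (119.7)²·(-0.029467) = -422.17 m/s²;  |a| = 422.17 m/s².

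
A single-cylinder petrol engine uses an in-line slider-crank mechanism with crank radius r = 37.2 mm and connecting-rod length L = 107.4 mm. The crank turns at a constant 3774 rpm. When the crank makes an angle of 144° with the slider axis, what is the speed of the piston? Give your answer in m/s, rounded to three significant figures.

6.17

ω = 2π·3774/60 = 395.2 rad/s
For an in-line slider-crank, x = r cosθ + √(L² − r² sin²θ), so v = −rω sinθ·[1 + r cosθ/√(L² − r² sin²θ)].
With r = 0.0372 m, L = 0.1074 m, θ = 144°: √(L² − r² sin²θ) = 0.10515 m.
v = −0.0372·395.2·0.58779·[1 + 0.0372·-0.80902/0.10515] = -6.1682 m/s.
|v| = 6.1682 m/s.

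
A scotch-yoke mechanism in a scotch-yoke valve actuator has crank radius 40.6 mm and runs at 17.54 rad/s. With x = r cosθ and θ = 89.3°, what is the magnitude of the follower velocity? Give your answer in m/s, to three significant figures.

0.712

ω = 17.54 rad/s
x = r cosθ ⇒ ẋ = −rω sinθ.
|v| = rω|sinθ| = 0.0406·17.54·|sin 89.3°| = 0.71207 m/s.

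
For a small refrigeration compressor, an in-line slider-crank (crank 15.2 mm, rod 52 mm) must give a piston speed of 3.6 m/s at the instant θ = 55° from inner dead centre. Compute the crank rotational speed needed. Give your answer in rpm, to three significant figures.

For an in-line slider-crank, |v_piston| = rω|sinθ|·[1 + r cosθ/√(L² − r² sin²θ)].
With r = 0.0152 m, L = 0.052 m, θ = 55°: the bracketed kinematic factor |dx/dθ| = 0.014601 m.
ω = v/|dx/dθ| = 3.6/0.014601 = 246.55 rad/s.
N = 60ω/(2π) = 2354.4 rpm.

2350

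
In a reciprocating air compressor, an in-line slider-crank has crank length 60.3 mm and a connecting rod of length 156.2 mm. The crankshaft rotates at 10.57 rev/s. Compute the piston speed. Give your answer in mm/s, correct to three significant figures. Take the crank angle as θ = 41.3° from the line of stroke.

ω = 2π·10.6 = 66.41 rad/s
For an in-line slider-crank, x = r cosθ + √(L² − r² sin²θ), so v = −rω sinθ·[1 + r cosθ/√(L² − r² sin²θ)].
With r = 0.0603 m, L = 0.1562 m, θ = 41.3°: √(L² − r² sin²θ) = 0.15104 m.
v = −0.0603·66.41·0.66000·[1 + 0.0603·0.75126/0.15104] = -3.4358 m/s.
|v| = 3.4358 m/s = 3435.8 mm/s.

3440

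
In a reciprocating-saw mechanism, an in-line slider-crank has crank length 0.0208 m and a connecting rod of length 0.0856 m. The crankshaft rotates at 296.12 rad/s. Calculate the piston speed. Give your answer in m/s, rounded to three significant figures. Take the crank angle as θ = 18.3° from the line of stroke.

2.38

ω = 296.1 rad/s
For an in-line slider-crank, x = r cosθ + √(L² − r² sin²θ), so v = −rω sinθ·[1 + r cosθ/√(L² − r² sin²θ)].
With r = 0.0208 m, L = 0.0856 m, θ = 18.3°: √(L² − r² sin²θ) = 0.08535 m.
v = −0.0208·296.1·0.31399·[1 + 0.0208·0.94943/0.08535] = -2.3814 m/s.
|v| = 2.3814 m/s.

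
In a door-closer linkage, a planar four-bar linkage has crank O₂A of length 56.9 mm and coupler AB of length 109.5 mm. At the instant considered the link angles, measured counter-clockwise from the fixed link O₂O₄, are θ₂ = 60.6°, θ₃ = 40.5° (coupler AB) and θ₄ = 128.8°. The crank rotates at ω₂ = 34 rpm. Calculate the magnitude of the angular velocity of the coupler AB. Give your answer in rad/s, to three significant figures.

ω₂ = 3.56 rad/s (from 34 rpm).
Differentiating the loop-closure r₂e^{iθ₂}+r₃e^{iθ₃}=r₁+r₄e^{iθ₄} gives r₂ω₂e^{iθ₂}+r₃ω₃e^{iθ₃}=r₄ω₄e^{iθ₄}.
Eliminating the other unknown: ω₃ = r₂ω₂ sin(θ₄−θ₂) / [r₃ sin(θ₃−θ₄)].
Numerator sine = +0.92849; denominator sine = -0.99956.
Result = 0.0569·3.56·(+0.92849) / (0.1095·(-0.99956)) = -1.7186 rad/s; magnitude 1.7186 rad/s.

1.72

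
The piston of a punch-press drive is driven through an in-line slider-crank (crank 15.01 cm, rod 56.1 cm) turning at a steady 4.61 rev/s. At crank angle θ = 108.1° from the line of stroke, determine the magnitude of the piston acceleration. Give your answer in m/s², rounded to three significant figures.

ω = 2π·4.61 = 28.97 rad/s
x(θ) = r cosθ + √(L² − r² sin²θ); with ω constant, a = ω²·d²x/dθ².
d²x/dθ² = −r cosθ − r²(cos2θ)/√u − r⁴ sin²2θ/(4u^{3/2}),  u = L² − r² sin²θ = 0.294366 m².
Substituting r = 0.1501 m, L = 0.561 m, θ = 108.1°: d²x/dθ² = +0.079865 m.
a = ω²·d²x/dθ² = (28.97)²·(+0.079865) = +67.007 m/s²;  |a| = 67.007 m/s².

67.0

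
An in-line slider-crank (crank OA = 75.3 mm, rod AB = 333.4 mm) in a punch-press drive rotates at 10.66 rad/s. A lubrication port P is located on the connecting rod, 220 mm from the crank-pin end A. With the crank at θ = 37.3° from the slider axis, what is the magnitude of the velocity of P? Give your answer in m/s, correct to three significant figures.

0.586

ω = 10.66 rad/s.  Crank-pin speed |V_A| = rω = 0.8027 m/s, perpendicular to OA.
Rod angle: sinφ = −(r/L) sinθ ⇒ φ = -7.867°; ω_rod = −rω cosθ/√(L²−r²sin²θ) = -1.9334 rad/s.
V_P = V_A + ω_rod × AP, with AP = 0.22 m along the rod.
Components: V_Px = −rω sinθ − a·ω_rod·sinφ = -0.54464 m/s;  V_Py = rω cosθ + a·ω_rod·cosφ = +0.21718 m/s.
|V_P| = √(V_Px² + V_Py²) = 0.58635 m/s.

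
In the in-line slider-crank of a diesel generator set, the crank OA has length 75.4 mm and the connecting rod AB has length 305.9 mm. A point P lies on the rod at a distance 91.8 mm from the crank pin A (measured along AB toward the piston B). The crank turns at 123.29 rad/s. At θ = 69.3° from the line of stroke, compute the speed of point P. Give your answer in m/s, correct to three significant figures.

9.22

ω = 123.3 rad/s.  Crank-pin speed |V_A| = rω = 9.2961 m/s, perpendicular to OA.
Rod angle: sinφ = −(r/L) sinθ ⇒ φ = -13.331°; ω_rod = −rω cosθ/√(L²−r²sin²θ) = -11.039 rad/s.
V_P = V_A + ω_rod × AP, with AP = 0.0918 m along the rod.
Components: V_Px = −rω sinθ − a·ω_rod·sinφ = -8.9296 m/s;  V_Py = rω cosθ + a·ω_rod·cosφ = +2.2998 m/s.
|V_P| = √(V_Px² + V_Py²) = 9.221 m/s.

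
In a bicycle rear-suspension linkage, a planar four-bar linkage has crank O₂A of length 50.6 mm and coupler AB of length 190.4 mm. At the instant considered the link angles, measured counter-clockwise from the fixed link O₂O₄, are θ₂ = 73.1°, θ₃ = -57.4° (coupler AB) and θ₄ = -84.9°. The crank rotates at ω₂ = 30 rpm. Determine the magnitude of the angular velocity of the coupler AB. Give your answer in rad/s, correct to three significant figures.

ω₂ = 3.142 rad/s (from 30 rpm).
Differentiating the loop-closure r₂e^{iθ₂}+r₃e^{iθ₃}=r₁+r₄e^{iθ₄} gives r₂ω₂e^{iθ₂}+r₃ω₃e^{iθ₃}=r₄ω₄e^{iθ₄}.
Eliminating the other unknown: ω₃ = r₂ω₂ sin(θ₄−θ₂) / [r₃ sin(θ₃−θ₄)].
Numerator sine = -0.37461; denominator sine = +0.46175.
Result = 0.0506·3.142·(-0.37461) / (0.1904·(+0.46175)) = -0.67733 rad/s; magnitude 0.67733 rad/s.

0.677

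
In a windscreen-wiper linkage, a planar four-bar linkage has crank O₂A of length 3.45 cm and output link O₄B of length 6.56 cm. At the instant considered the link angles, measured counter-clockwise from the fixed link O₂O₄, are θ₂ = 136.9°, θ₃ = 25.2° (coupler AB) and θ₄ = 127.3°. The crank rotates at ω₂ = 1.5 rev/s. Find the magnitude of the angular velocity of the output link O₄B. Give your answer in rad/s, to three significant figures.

4.71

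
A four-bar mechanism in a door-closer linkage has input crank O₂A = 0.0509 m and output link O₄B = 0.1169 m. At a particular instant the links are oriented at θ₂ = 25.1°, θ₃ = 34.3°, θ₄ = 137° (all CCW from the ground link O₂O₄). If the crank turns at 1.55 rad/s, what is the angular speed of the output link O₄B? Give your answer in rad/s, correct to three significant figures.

0.111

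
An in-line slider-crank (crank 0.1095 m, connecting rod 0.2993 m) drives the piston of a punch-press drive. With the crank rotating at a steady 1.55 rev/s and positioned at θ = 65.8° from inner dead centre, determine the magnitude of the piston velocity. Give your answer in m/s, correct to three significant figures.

1.13

ω = 2π·1.55 = 9.739 rad/s
For an in-line slider-crank, x = r cosθ + √(L² − r² sin²θ), so v = −rω sinθ·[1 + r cosθ/√(L² − r² sin²θ)].
With r = 0.1095 m, L = 0.2993 m, θ = 65.8°: √(L² − r² sin²θ) = 0.28214 m.
v = −0.1095·9.739·0.91212·[1 + 0.1095·0.40992/0.28214] = -1.1274 m/s.
|v| = 1.1274 m/s.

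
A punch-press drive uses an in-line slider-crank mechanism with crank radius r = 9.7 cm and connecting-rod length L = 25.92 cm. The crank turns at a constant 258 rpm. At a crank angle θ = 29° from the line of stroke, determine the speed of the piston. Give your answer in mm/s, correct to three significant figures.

ω = 2π·258/60 = 27.02 rad/s
For an in-line slider-crank, x = r cosθ + √(L² − r² sin²θ), so v = −rω sinθ·[1 + r cosθ/√(L² − r² sin²θ)].
With r = 0.097 m, L = 0.2592 m, θ = 29°: √(L² − r² sin²θ) = 0.2549 m.
v = −0.097·27.02·0.48481·[1 + 0.097·0.87462/0.2549] = -1.6934 m/s.
|v| = 1.6934 m/s = 1693.4 mm/s.

1690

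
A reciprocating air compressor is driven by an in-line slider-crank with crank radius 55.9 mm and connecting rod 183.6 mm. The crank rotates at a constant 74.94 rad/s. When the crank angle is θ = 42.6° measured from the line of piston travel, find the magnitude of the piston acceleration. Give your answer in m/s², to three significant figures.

ω = 74.94 rad/s
x(θ) = r cosθ + √(L² − r² sin²θ); with ω constant, a = ω²·d²x/dθ².
d²x/dθ² = −r cosθ − r²(cos2θ)/√u − r⁴ sin²2θ/(4u^{3/2}),  u = L² − r² sin²θ = 0.0322773 m².
Substituting r = 0.0559 m, L = 0.1836 m, θ = 42.6°: d²x/dθ² = -0.043021 m.
a = ω²·d²x/dθ² = (74.94)²·(-0.043021) = -241.61 m/s²;  |a| = 241.61 m/s².

242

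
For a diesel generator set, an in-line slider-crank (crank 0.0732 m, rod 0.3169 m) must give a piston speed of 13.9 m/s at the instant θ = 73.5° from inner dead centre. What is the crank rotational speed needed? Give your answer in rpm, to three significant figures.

1770

For an in-line slider-crank, |v_piston| = rω|sinθ|·[1 + r cosθ/√(L² − r² sin²θ)].
With r = 0.0732 m, L = 0.3169 m, θ = 73.5°: the bracketed kinematic factor |dx/dθ| = 0.074907 m.
ω = v/|dx/dθ| = 13.9/0.074907 = 185.56 rad/s.
N = 60ω/(2π) = 1772 rpm.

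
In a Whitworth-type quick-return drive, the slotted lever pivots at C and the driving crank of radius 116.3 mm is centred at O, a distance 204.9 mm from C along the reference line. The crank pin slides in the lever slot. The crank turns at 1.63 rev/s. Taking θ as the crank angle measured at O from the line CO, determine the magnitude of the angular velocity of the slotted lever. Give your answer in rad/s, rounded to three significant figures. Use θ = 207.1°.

6.02

ω = 10.24 rad/s (from 1.63 rev/s).
Crank pin A relative to C: A = (d + r cosθ, r sinθ); lever angle φ = atan2(r sinθ, d + r cosθ).
Differentiating tanφ: φ̇ = rω(d cosθ + r)/(d² + r² + 2dr cosθ).
d² + r² + 2dr cosθ = |CA|² = 0.0130824 m²;  d cosθ + r = -0.066105 m.
|ω_lever| = |0.1163·10.24·-0.066105| / 0.0130824 = 6.0185 rad/s.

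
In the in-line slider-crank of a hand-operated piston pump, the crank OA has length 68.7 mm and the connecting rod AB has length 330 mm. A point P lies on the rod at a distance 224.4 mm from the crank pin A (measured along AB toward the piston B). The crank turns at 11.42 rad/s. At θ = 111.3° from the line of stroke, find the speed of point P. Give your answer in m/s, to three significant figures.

ω = 11.42 rad/s.  Crank-pin speed |V_A| = rω = 0.78455 m/s, perpendicular to OA.
Rod angle: sinφ = −(r/L) sinθ ⇒ φ = -11.184°; ω_rod = −rω cosθ/√(L²−r²sin²θ) = +0.88032 rad/s.
V_P = V_A + ω_rod × AP, with AP = 0.2244 m along the rod.
Components: V_Px = −rω sinθ − a·ω_rod·sinφ = -0.69265 m/s;  V_Py = rω cosθ + a·ω_rod·cosφ = -0.091197 m/s.
|V_P| = √(V_Px² + V_Py²) = 0.69862 m/s.

0.699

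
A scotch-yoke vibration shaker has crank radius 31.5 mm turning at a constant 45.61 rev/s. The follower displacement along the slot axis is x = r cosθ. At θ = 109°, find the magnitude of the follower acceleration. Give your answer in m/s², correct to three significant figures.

842

ω = 286.6 rad/s (from 45.61 rev/s).
x = r cosθ ⇒ ẍ = −rω² cosθ (ω constant).
|a| = rω²|cosθ| = 0.0315·(286.6)²·|cos 109°| = 842.23 m/s².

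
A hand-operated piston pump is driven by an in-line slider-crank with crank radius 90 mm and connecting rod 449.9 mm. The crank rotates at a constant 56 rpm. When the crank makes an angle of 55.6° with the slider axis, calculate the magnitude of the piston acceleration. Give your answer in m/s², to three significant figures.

1.53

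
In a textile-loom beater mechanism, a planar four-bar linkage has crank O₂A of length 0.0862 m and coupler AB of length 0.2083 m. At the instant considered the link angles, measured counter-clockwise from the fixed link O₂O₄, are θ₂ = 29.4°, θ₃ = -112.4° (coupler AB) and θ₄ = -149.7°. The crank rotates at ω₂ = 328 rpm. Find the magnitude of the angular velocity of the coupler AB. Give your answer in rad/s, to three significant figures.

ω₂ = 34.35 rad/s (from 328 rpm).
Differentiating the loop-closure r₂e^{iθ₂}+r₃e^{iθ₃}=r₁+r₄e^{iθ₄} gives r₂ω₂e^{iθ₂}+r₃ω₃e^{iθ₃}=r₄ω₄e^{iθ₄}.
Eliminating the other unknown: ω₃ = r₂ω₂ sin(θ₄−θ₂) / [r₃ sin(θ₃−θ₄)].
Numerator sine = -0.01571; denominator sine = +0.60599.
Result = 0.0862·34.35·(-0.01571) / (0.2083·(+0.60599)) = -0.36843 rad/s; magnitude 0.36843 rad/s.

0.368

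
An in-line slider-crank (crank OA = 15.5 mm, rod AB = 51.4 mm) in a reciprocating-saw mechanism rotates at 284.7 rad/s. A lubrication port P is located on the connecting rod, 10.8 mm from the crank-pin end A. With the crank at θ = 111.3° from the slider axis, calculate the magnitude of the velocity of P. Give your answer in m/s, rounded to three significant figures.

4.21

ω = 284.7 rad/s.  Crank-pin speed |V_A| = rω = 4.4128 m/s, perpendicular to OA.
Rod angle: sinφ = −(r/L) sinθ ⇒ φ = -16.317°; ω_rod = −rω cosθ/√(L²−r²sin²θ) = +32.495 rad/s.
V_P = V_A + ω_rod × AP, with AP = 0.0108 m along the rod.
Components: V_Px = −rω sinθ − a·ω_rod·sinφ = -4.0128 m/s;  V_Py = rω cosθ + a·ω_rod·cosφ = -1.2662 m/s.
|V_P| = √(V_Px² + V_Py²) = 4.2078 m/s.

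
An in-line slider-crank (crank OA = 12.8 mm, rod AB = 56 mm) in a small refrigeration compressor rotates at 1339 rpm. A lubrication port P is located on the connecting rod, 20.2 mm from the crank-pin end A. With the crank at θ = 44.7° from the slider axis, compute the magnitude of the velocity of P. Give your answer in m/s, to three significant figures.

ω = 140.2 rad/s.  Crank-pin speed |V_A| = rω = 1.7948 m/s, perpendicular to OA.
Rod angle: sinφ = −(r/L) sinθ ⇒ φ = -9.252°; ω_rod = −rω cosθ/√(L²−r²sin²θ) = -23.082 rad/s.
V_P = V_A + ω_rod × AP, with AP = 0.0202 m along the rod.
Components: V_Px = −rω sinθ − a·ω_rod·sinφ = -1.3374 m/s;  V_Py = rω cosθ + a·ω_rod·cosφ = +0.81557 m/s.
|V_P| = √(V_Px² + V_Py²) = 1.5665 m/s.

1.57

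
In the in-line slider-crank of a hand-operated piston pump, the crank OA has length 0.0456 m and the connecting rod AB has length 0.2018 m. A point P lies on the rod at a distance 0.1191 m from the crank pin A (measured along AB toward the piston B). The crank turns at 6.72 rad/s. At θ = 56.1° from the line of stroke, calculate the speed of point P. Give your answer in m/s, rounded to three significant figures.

0.282

ω = 6.72 rad/s.  Crank-pin speed |V_A| = rω = 0.30643 m/s, perpendicular to OA.
Rod angle: sinφ = −(r/L) sinθ ⇒ φ = -10.810°; ω_rod = −rω cosθ/√(L²−r²sin²θ) = -0.86223 rad/s.
V_P = V_A + ω_rod × AP, with AP = 0.1191 m along the rod.
Components: V_Px = −rω sinθ − a·ω_rod·sinφ = -0.2736 m/s;  V_Py = rω cosθ + a·ω_rod·cosφ = +0.070041 m/s.
|V_P| = √(V_Px² + V_Py²) = 0.28243 m/s.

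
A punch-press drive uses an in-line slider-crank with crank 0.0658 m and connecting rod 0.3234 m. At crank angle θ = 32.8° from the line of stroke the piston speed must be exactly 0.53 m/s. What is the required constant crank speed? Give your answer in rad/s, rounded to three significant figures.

12.7

For an in-line slider-crank, |v_piston| = rω|sinθ|·[1 + r cosθ/√(L² − r² sin²θ)].
With r = 0.0658 m, L = 0.3234 m, θ = 32.8°: the bracketed kinematic factor |dx/dθ| = 0.041778 m.
ω = v/|dx/dθ| = 0.53/0.041778 = 12.686 rad/s.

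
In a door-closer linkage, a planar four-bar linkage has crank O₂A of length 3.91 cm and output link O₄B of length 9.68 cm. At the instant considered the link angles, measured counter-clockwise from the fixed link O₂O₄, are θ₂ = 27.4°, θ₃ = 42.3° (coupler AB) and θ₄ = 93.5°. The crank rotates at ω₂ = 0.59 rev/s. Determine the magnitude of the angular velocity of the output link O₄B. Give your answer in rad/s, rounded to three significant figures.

0.494

ω₂ = 3.707 rad/s (from 0.59 rev/s).
Differentiating the loop-closure r₂e^{iθ₂}+r₃e^{iθ₃}=r₁+r₄e^{iθ₄} gives r₂ω₂e^{iθ₂}+r₃ω₃e^{iθ₃}=r₄ω₄e^{iθ₄}.
Eliminating the other unknown: ω₄ = r₂ω₂ sin(θ₂−θ₃) / [r₄ sin(θ₄−θ₃)].
Numerator sine = -0.25713; denominator sine = +0.77934.
Result = 0.0391·3.707·(-0.25713) / (0.0968·(+0.77934)) = -0.49404 rad/s; magnitude 0.49404 rad/s.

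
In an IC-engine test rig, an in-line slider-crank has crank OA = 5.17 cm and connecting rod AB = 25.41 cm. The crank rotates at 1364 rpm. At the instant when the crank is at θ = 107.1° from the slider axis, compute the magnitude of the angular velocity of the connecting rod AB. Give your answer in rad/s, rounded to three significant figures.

ω = 142.8 rad/s (converted from 1364 rpm).
The rod makes angle φ with the slider axis where L sinφ = r sinθ; differentiating, L cosφ·φ̇ = r ω cosθ.
L cosφ = √(L² − r² sin²θ) = 0.24925 m.
|ω_rod| = r ω |cosθ| / √(L² − r² sin²θ) = 0.0517·142.8·0.29404/0.24925 = 8.7118 rad/s.

8.71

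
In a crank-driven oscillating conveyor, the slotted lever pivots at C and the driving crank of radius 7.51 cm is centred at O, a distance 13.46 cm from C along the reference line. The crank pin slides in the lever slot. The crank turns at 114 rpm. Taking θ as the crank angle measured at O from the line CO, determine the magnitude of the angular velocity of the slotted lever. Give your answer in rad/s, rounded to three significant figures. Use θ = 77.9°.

ω = 11.94 rad/s (from 114 rpm).
Crank pin A relative to C: A = (d + r cosθ, r sinθ); lever angle φ = atan2(r sinθ, d + r cosθ).
Differentiating tanφ: φ̇ = rω(d cosθ + r)/(d² + r² + 2dr cosθ).
d² + r² + 2dr cosθ = |CA|² = 0.027995 m²;  d cosθ + r = +0.10331 m.
|ω_lever| = |0.0751·11.94·+0.10331| / 0.027995 = 3.3087 rad/s.

3.31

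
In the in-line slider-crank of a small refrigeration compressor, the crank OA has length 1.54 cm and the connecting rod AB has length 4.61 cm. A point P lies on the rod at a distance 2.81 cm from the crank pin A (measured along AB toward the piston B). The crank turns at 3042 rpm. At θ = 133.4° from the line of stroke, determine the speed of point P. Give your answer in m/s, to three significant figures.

3.32

ω = 318.6 rad/s.  Crank-pin speed |V_A| = rω = 4.9058 m/s, perpendicular to OA.
Rod angle: sinφ = −(r/L) sinθ ⇒ φ = -14.047°; ω_rod = −rω cosθ/√(L²−r²sin²θ) = +75.371 rad/s.
V_P = V_A + ω_rod × AP, with AP = 0.0281 m along the rod.
Components: V_Px = −rω sinθ − a·ω_rod·sinφ = -3.0504 m/s;  V_Py = rω cosθ + a·ω_rod·cosφ = -1.3161 m/s.
|V_P| = √(V_Px² + V_Py²) = 3.3222 m/s.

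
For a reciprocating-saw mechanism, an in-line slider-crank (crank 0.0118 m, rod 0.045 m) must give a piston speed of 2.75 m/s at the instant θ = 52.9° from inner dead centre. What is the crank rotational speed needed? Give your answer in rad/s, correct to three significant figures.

252

For an in-line slider-crank, |v_piston| = rω|sinθ|·[1 + r cosθ/√(L² − r² sin²θ)].
With r = 0.0118 m, L = 0.045 m, θ = 52.9°: the bracketed kinematic factor |dx/dθ| = 0.010934 m.
ω = v/|dx/dθ| = 2.75/0.010934 = 251.51 rad/s.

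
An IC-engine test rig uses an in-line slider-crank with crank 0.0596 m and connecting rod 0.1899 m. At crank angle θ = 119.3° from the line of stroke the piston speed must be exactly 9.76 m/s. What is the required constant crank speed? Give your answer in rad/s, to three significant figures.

223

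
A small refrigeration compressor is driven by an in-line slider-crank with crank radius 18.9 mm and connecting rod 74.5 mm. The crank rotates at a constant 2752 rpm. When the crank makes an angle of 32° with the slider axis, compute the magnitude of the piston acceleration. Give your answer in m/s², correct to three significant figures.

1510

ω = 2π·2752/60 = 288.2 rad/s
x(θ) = r cosθ + √(L² − r² sin²θ); with ω constant, a = ω²·d²x/dθ².
d²x/dθ² = −r cosθ − r²(cos2θ)/√u − r⁴ sin²2θ/(4u^{3/2}),  u = L² − r² sin²θ = 0.00544994 m².
Substituting r = 0.0189 m, L = 0.0745 m, θ = 32°: d²x/dθ² = -0.018213 m.
a = ω²·d²x/dθ² = (288.2)²·(-0.018213) = -1512.7 m/s²;  |a| = 1512.7 m/s².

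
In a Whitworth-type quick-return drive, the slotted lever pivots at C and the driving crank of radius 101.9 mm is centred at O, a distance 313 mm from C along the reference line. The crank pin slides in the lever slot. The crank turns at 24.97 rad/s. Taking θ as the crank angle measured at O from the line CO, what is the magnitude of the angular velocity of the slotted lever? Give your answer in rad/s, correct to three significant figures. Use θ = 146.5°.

7.34

ω = 24.97 rad/s
Crank pin A relative to C: A = (d + r cosθ, r sinθ); lever angle φ = atan2(r sinθ, d + r cosθ).
Differentiating tanφ: φ̇ = rω(d cosθ + r)/(d² + r² + 2dr cosθ).
d² + r² + 2dr cosθ = |CA|² = 0.0551595 m²;  d cosθ + r = -0.15911 m.
|ω_lever| = |0.1019·24.97·-0.15911| / 0.0551595 = 7.3394 rad/s.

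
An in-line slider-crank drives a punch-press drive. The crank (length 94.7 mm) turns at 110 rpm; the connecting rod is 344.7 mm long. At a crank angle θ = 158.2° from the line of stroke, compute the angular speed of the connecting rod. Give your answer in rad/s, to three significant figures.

ω = 11.52 rad/s (converted from 110 rpm).
The rod makes angle φ with the slider axis where L sinφ = r sinθ; differentiating, L cosφ·φ̇ = r ω cosθ.
L cosφ = √(L² − r² sin²θ) = 0.3429 m.
|ω_rod| = r ω |cosθ| / √(L² − r² sin²θ) = 0.0947·11.52·0.92849/0.3429 = 2.9538 rad/s.

2.95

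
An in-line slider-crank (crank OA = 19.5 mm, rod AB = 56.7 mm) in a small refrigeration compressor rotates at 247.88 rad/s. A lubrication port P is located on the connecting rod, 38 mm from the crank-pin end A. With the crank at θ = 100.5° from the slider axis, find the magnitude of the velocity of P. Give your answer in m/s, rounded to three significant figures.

ω = 247.9 rad/s.  Crank-pin speed |V_A| = rω = 4.8337 m/s, perpendicular to OA.
Rod angle: sinφ = −(r/L) sinθ ⇒ φ = -19.765°; ω_rod = −rω cosθ/√(L²−r²sin²θ) = +16.508 rad/s.
V_P = V_A + ω_rod × AP, with AP = 0.038 m along the rod.
Components: V_Px = −rω sinθ − a·ω_rod·sinφ = -4.5406 m/s;  V_Py = rω cosθ + a·ω_rod·cosφ = -0.29051 m/s.
|V_P| = √(V_Px² + V_Py²) = 4.5499 m/s.

4.55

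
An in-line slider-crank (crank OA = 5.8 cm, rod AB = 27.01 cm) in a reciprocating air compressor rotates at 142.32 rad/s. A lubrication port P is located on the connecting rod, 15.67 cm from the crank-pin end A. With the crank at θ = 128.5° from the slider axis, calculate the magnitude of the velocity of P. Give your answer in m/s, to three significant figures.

6.33

ω = 142.3 rad/s.  Crank-pin speed |V_A| = rω = 8.2546 m/s, perpendicular to OA.
Rod angle: sinφ = −(r/L) sinθ ⇒ φ = -9.675°; ω_rod = −rω cosθ/√(L²−r²sin²θ) = +19.299 rad/s.
V_P = V_A + ω_rod × AP, with AP = 0.1567 m along the rod.
Components: V_Px = −rω sinθ − a·ω_rod·sinφ = -5.9519 m/s;  V_Py = rω cosθ + a·ω_rod·cosφ = -2.1574 m/s.
|V_P| = √(V_Px² + V_Py²) = 6.3308 m/s.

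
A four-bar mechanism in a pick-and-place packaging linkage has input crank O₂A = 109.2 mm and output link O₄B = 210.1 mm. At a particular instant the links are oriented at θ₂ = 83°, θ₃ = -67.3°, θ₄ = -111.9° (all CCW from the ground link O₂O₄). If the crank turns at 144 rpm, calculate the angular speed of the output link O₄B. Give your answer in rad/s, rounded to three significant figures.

5.53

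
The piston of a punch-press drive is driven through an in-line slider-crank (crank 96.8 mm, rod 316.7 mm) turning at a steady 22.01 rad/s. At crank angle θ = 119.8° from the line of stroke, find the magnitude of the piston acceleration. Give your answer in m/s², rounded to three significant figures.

ω = 22.01 rad/s
x(θ) = r cosθ + √(L² − r² sin²θ); with ω constant, a = ω²·d²x/dθ².
d²x/dθ² = −r cosθ − r²(cos2θ)/√u − r⁴ sin²2θ/(4u^{3/2}),  u = L² − r² sin²θ = 0.0932429 m².
Substituting r = 0.0968 m, L = 0.3167 m, θ = 119.8°: d²x/dθ² = +0.063062 m.
a = ω²·d²x/dθ² = (22.01)²·(+0.063062) = +30.55 m/s²;  |a| = 30.55 m/s².

30.5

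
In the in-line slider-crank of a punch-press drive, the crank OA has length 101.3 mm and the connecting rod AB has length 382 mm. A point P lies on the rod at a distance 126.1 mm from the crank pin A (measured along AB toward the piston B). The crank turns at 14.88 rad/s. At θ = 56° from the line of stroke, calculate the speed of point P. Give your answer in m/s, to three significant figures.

ω = 14.88 rad/s.  Crank-pin speed |V_A| = rω = 1.5073 m/s, perpendicular to OA.
Rod angle: sinφ = −(r/L) sinθ ⇒ φ = -12.700°; ω_rod = −rω cosθ/√(L²−r²sin²θ) = -2.2619 rad/s.
V_P = V_A + ω_rod × AP, with AP = 0.1261 m along the rod.
Components: V_Px = −rω sinθ − a·ω_rod·sinφ = -1.3123 m/s;  V_Py = rω cosθ + a·ω_rod·cosφ = +0.56465 m/s.
|V_P| = √(V_Px² + V_Py²) = 1.4287 m/s.

1.43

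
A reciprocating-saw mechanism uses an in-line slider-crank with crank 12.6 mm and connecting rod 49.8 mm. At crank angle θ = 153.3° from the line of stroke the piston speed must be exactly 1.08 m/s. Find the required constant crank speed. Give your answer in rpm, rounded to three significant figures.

2360

For an in-line slider-crank, |v_piston| = rω|sinθ|·[1 + r cosθ/√(L² − r² sin²θ)].
With r = 0.0126 m, L = 0.0498 m, θ = 153.3°: the bracketed kinematic factor |dx/dθ| = 0.0043734 m.
ω = v/|dx/dθ| = 1.08/0.0043734 = 246.95 rad/s.
N = 60ω/(2π) = 2358.2 rpm.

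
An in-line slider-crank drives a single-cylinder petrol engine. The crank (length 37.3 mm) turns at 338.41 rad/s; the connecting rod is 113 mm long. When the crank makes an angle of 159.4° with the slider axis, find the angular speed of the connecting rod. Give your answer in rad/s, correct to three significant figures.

105

ω = 338.4 rad/s
The rod makes angle φ with the slider axis where L sinφ = r sinθ; differentiating, L cosφ·φ̇ = r ω cosθ.
L cosφ = √(L² − r² sin²θ) = 0.11224 m.
|ω_rod| = r ω |cosθ| / √(L² − r² sin²θ) = 0.0373·338.4·0.93606/0.11224 = 105.28 rad/s.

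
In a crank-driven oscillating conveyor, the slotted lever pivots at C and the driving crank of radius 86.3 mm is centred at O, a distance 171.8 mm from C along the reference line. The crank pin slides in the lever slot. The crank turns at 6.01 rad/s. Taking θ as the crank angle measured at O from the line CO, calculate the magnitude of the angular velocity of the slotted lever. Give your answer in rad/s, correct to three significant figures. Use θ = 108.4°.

0.603

ω = 6.01 rad/s
Crank pin A relative to C: A = (d + r cosθ, r sinθ); lever angle φ = atan2(r sinθ, d + r cosθ).
Differentiating tanφ: φ̇ = rω(d cosθ + r)/(d² + r² + 2dr cosθ).
d² + r² + 2dr cosθ = |CA|² = 0.0276031 m²;  d cosθ + r = +0.032071 m.
|ω_lever| = |0.0863·6.01·+0.032071| / 0.0276031 = 0.60262 rad/s.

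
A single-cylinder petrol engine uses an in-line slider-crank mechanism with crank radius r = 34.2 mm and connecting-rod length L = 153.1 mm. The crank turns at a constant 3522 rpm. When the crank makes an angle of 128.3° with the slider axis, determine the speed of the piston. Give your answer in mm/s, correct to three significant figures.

ω = 2π·3522/60 = 368.8 rad/s
For an in-line slider-crank, x = r cosθ + √(L² − r² sin²θ), so v = −rω sinθ·[1 + r cosθ/√(L² − r² sin²θ)].
With r = 0.0342 m, L = 0.1531 m, θ = 128.3°: √(L² − r² sin²θ) = 0.15073 m.
v = −0.0342·368.8·0.78478·[1 + 0.0342·-0.61978/0.15073] = -8.5069 m/s.
|v| = 8.5069 m/s = 8506.9 mm/s.

8510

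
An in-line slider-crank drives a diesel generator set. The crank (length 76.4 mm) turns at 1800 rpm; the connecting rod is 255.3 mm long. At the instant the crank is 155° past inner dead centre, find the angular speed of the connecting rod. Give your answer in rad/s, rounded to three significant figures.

ω = 188.5 rad/s (converted from 1800 rpm).
The rod makes angle φ with the slider axis where L sinφ = r sinθ; differentiating, L cosφ·φ̇ = r ω cosθ.
L cosφ = √(L² − r² sin²θ) = 0.25325 m.
|ω_rod| = r ω |cosθ| / √(L² − r² sin²θ) = 0.0764·188.5·0.90631/0.25325 = 51.537 rad/s.

51.5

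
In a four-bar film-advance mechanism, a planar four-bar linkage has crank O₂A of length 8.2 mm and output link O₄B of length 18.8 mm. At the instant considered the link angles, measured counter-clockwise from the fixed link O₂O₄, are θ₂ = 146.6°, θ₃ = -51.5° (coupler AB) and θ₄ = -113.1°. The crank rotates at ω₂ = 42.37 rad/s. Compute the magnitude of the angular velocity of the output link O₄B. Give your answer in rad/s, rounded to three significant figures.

ω₂ = 42.37 rad/s
Differentiating the loop-closure r₂e^{iθ₂}+r₃e^{iθ₃}=r₁+r₄e^{iθ₄} gives r₂ω₂e^{iθ₂}+r₃ω₃e^{iθ₃}=r₄ω₄e^{iθ₄}.
Eliminating the other unknown: ω₄ = r₂ω₂ sin(θ₂−θ₃) / [r₄ sin(θ₄−θ₃)].
Numerator sine = -0.31068; denominator sine = -0.87965.
Result = 0.0082·42.37·(-0.31068) / (0.0188·(-0.87965)) = +6.527 rad/s; magnitude 6.527 rad/s.

6.53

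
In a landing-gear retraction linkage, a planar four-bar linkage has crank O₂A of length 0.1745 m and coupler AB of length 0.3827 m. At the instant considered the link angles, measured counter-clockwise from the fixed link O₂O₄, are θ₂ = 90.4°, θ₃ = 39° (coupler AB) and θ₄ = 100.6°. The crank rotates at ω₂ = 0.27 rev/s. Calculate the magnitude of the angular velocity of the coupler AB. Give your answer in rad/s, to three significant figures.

0.156

ω₂ = 1.696 rad/s (from 0.27 rev/s).
Differentiating the loop-closure r₂e^{iθ₂}+r₃e^{iθ₃}=r₁+r₄e^{iθ₄} gives r₂ω₂e^{iθ₂}+r₃ω₃e^{iθ₃}=r₄ω₄e^{iθ₄}.
Eliminating the other unknown: ω₃ = r₂ω₂ sin(θ₄−θ₂) / [r₃ sin(θ₃−θ₄)].
Numerator sine = +0.17708; denominator sine = -0.87965.
Result = 0.1745·1.696·(+0.17708) / (0.3827·(-0.87965)) = -0.15572 rad/s; magnitude 0.15572 rad/s.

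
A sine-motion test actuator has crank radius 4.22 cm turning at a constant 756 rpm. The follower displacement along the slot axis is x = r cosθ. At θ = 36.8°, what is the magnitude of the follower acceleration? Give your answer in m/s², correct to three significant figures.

212

ω = 79.17 rad/s (from 756 rpm).
x = r cosθ ⇒ ẍ = −rω² cosθ (ω constant).
|a| = rω²|cosθ| = 0.0422·(79.17)²·|cos 36.8°| = 211.79 m/s².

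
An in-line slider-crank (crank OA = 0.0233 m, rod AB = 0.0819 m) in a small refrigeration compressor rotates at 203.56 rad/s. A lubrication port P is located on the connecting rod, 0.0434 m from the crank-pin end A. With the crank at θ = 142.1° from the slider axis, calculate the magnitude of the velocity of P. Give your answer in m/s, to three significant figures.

3.11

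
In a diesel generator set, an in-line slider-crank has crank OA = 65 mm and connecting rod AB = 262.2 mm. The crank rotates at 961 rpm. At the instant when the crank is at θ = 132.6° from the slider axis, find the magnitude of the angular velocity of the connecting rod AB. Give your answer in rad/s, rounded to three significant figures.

17.2

ω = 100.6 rad/s (converted from 961 rpm).
The rod makes angle φ with the slider axis where L sinφ = r sinθ; differentiating, L cosφ·φ̇ = r ω cosθ.
L cosφ = √(L² − r² sin²θ) = 0.2578 m.
|ω_rod| = r ω |cosθ| / √(L² − r² sin²θ) = 0.065·100.6·0.67688/0.2578 = 17.175 rad/s.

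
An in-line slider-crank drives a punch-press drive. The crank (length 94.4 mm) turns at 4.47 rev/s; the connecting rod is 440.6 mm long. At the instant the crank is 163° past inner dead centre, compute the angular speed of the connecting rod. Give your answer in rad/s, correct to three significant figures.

5.77

ω = 28.09 rad/s (converted from 4.47 rev/s).
The rod makes angle φ with the slider axis where L sinφ = r sinθ; differentiating, L cosφ·φ̇ = r ω cosθ.
L cosφ = √(L² − r² sin²θ) = 0.43973 m.
|ω_rod| = r ω |cosθ| / √(L² − r² sin²θ) = 0.0944·28.09·0.95630/0.43973 = 5.7659 rad/s.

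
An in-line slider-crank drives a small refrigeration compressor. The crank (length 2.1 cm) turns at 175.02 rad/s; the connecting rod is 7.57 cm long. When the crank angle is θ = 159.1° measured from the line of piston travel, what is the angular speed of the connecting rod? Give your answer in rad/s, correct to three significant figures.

45.6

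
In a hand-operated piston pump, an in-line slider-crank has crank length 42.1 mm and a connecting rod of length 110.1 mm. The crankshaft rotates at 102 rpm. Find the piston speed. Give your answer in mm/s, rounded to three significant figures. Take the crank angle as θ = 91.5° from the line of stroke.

445

ω = 2π·102/60 = 10.68 rad/s
For an in-line slider-crank, x = r cosθ + √(L² − r² sin²θ), so v = −rω sinθ·[1 + r cosθ/√(L² − r² sin²θ)].
With r = 0.0421 m, L = 0.1101 m, θ = 91.5°: √(L² − r² sin²θ) = 0.10174 m.
v = −0.0421·10.68·0.99966·[1 + 0.0421·-0.02618/0.10174] = -0.44466 m/s.
|v| = 0.44466 m/s = 444.66 mm/s.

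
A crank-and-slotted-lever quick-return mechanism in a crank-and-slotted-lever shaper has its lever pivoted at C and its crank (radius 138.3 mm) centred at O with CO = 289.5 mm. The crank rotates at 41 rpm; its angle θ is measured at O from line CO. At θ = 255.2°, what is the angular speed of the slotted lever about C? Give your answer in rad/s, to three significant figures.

0.463

ω = 4.294 rad/s (from 41 rpm).
Crank pin A relative to C: A = (d + r cosθ, r sinθ); lever angle φ = atan2(r sinθ, d + r cosθ).
Differentiating tanφ: φ̇ = rω(d cosθ + r)/(d² + r² + 2dr cosθ).
d² + r² + 2dr cosθ = |CA|² = 0.0824821 m²;  d cosθ + r = +0.064348 m.
|ω_lever| = |0.1383·4.294·+0.064348| / 0.0824821 = 0.46325 rad/s.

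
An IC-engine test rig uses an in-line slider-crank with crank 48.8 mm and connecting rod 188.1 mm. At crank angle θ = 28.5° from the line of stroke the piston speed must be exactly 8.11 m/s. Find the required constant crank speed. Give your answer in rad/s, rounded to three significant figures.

283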